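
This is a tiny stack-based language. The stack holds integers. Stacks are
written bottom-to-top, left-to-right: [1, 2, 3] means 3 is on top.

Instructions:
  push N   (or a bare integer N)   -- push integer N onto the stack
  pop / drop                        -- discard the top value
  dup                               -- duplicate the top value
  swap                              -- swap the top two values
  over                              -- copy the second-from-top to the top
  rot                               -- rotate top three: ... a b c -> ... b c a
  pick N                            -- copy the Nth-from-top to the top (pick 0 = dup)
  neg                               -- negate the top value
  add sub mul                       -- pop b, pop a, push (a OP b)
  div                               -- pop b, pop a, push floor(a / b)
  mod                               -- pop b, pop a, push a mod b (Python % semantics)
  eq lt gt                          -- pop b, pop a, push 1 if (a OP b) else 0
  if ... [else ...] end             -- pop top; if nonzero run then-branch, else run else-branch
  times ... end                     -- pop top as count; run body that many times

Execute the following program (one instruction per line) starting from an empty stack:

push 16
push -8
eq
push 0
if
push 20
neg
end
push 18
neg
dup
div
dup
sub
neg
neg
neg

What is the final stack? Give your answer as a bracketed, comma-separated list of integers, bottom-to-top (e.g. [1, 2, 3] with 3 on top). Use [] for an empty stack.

Answer: [0, 0]

Derivation:
After 'push 16': [16]
After 'push -8': [16, -8]
After 'eq': [0]
After 'push 0': [0, 0]
After 'if': [0]
After 'push 18': [0, 18]
After 'neg': [0, -18]
After 'dup': [0, -18, -18]
After 'div': [0, 1]
After 'dup': [0, 1, 1]
After 'sub': [0, 0]
After 'neg': [0, 0]
After 'neg': [0, 0]
After 'neg': [0, 0]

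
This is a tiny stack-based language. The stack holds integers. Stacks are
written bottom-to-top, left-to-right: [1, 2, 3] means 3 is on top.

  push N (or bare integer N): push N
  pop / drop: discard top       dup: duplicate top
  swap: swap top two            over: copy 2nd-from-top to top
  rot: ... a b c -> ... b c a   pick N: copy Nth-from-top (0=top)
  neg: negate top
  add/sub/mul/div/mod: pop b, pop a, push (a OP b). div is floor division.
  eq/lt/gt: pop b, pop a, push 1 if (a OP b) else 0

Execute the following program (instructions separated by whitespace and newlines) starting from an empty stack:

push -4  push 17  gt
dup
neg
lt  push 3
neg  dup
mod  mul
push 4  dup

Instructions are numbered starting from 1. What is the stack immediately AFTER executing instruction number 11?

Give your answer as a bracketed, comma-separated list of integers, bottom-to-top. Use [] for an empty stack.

Step 1 ('push -4'): [-4]
Step 2 ('push 17'): [-4, 17]
Step 3 ('gt'): [0]
Step 4 ('dup'): [0, 0]
Step 5 ('neg'): [0, 0]
Step 6 ('lt'): [0]
Step 7 ('push 3'): [0, 3]
Step 8 ('neg'): [0, -3]
Step 9 ('dup'): [0, -3, -3]
Step 10 ('mod'): [0, 0]
Step 11 ('mul'): [0]

Answer: [0]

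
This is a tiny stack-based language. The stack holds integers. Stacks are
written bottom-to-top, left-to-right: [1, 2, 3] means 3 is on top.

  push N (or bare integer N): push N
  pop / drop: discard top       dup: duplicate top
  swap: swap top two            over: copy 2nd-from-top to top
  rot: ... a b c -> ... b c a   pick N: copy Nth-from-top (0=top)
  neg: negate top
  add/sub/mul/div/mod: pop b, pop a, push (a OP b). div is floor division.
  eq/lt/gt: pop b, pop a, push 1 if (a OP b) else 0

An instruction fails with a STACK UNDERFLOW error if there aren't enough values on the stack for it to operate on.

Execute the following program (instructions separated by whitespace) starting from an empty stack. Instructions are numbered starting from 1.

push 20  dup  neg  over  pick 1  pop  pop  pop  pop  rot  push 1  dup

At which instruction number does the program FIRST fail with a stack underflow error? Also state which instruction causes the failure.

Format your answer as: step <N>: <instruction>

Step 1 ('push 20'): stack = [20], depth = 1
Step 2 ('dup'): stack = [20, 20], depth = 2
Step 3 ('neg'): stack = [20, -20], depth = 2
Step 4 ('over'): stack = [20, -20, 20], depth = 3
Step 5 ('pick 1'): stack = [20, -20, 20, -20], depth = 4
Step 6 ('pop'): stack = [20, -20, 20], depth = 3
Step 7 ('pop'): stack = [20, -20], depth = 2
Step 8 ('pop'): stack = [20], depth = 1
Step 9 ('pop'): stack = [], depth = 0
Step 10 ('rot'): needs 3 value(s) but depth is 0 — STACK UNDERFLOW

Answer: step 10: rot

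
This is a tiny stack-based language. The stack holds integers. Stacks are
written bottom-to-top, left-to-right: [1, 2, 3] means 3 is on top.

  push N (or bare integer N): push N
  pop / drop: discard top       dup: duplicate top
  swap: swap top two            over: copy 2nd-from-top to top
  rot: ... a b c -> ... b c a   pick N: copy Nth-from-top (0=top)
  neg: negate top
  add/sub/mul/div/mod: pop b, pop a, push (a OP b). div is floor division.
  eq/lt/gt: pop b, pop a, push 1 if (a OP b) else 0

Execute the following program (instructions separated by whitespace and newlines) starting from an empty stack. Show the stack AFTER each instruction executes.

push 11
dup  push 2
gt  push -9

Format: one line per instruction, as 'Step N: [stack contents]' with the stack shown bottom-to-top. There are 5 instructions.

Step 1: [11]
Step 2: [11, 11]
Step 3: [11, 11, 2]
Step 4: [11, 1]
Step 5: [11, 1, -9]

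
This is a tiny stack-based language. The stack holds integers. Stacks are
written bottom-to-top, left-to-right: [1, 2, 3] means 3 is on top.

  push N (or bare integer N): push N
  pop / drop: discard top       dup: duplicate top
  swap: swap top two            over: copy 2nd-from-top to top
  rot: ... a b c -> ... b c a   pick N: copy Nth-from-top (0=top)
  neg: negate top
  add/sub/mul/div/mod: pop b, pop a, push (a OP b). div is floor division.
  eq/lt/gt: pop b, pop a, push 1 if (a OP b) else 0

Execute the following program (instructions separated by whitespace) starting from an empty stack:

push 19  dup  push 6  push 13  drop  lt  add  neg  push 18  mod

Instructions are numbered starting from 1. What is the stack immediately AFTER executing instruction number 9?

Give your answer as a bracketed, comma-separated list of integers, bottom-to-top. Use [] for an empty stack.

Answer: [-19, 18]

Derivation:
Step 1 ('push 19'): [19]
Step 2 ('dup'): [19, 19]
Step 3 ('push 6'): [19, 19, 6]
Step 4 ('push 13'): [19, 19, 6, 13]
Step 5 ('drop'): [19, 19, 6]
Step 6 ('lt'): [19, 0]
Step 7 ('add'): [19]
Step 8 ('neg'): [-19]
Step 9 ('push 18'): [-19, 18]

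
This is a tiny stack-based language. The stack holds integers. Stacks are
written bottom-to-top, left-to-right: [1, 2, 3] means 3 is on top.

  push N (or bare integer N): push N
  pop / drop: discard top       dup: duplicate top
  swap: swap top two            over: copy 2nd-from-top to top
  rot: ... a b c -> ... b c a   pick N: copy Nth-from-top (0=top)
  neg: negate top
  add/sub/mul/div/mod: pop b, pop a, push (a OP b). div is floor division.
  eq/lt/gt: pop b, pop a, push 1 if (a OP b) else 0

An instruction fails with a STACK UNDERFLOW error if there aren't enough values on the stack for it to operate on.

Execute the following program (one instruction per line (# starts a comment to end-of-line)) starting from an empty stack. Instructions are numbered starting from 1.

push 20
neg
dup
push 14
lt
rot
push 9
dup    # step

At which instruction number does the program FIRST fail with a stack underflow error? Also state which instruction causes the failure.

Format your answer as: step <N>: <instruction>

Answer: step 6: rot

Derivation:
Step 1 ('push 20'): stack = [20], depth = 1
Step 2 ('neg'): stack = [-20], depth = 1
Step 3 ('dup'): stack = [-20, -20], depth = 2
Step 4 ('push 14'): stack = [-20, -20, 14], depth = 3
Step 5 ('lt'): stack = [-20, 1], depth = 2
Step 6 ('rot'): needs 3 value(s) but depth is 2 — STACK UNDERFLOW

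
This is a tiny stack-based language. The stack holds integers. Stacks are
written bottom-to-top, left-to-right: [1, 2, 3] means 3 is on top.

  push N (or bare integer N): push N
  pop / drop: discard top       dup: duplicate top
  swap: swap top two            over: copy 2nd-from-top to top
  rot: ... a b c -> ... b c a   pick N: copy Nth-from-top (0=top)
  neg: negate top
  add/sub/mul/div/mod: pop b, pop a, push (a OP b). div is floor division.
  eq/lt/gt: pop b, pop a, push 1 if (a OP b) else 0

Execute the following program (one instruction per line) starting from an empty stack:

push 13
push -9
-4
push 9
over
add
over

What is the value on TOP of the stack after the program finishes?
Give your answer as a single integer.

Answer: -4

Derivation:
After 'push 13': [13]
After 'push -9': [13, -9]
After 'push -4': [13, -9, -4]
After 'push 9': [13, -9, -4, 9]
After 'over': [13, -9, -4, 9, -4]
After 'add': [13, -9, -4, 5]
After 'over': [13, -9, -4, 5, -4]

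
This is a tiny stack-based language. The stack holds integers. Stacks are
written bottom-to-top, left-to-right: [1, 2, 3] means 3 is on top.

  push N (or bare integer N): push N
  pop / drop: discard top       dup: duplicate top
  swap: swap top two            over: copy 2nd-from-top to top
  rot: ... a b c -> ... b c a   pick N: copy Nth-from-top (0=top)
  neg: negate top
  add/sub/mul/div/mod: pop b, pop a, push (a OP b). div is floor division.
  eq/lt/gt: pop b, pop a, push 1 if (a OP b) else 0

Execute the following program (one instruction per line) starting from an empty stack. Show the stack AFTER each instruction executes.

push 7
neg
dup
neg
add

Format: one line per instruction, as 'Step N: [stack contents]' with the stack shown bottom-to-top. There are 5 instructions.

Step 1: [7]
Step 2: [-7]
Step 3: [-7, -7]
Step 4: [-7, 7]
Step 5: [0]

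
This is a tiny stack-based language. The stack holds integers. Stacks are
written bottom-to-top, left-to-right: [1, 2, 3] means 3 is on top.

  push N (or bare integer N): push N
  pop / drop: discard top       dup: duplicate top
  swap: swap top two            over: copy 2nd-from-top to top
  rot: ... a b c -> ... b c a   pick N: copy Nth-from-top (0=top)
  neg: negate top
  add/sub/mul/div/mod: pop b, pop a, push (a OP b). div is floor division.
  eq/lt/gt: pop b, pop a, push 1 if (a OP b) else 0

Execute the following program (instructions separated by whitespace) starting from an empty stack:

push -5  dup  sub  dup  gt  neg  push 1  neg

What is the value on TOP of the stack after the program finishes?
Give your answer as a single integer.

Answer: -1

Derivation:
After 'push -5': [-5]
After 'dup': [-5, -5]
After 'sub': [0]
After 'dup': [0, 0]
After 'gt': [0]
After 'neg': [0]
After 'push 1': [0, 1]
After 'neg': [0, -1]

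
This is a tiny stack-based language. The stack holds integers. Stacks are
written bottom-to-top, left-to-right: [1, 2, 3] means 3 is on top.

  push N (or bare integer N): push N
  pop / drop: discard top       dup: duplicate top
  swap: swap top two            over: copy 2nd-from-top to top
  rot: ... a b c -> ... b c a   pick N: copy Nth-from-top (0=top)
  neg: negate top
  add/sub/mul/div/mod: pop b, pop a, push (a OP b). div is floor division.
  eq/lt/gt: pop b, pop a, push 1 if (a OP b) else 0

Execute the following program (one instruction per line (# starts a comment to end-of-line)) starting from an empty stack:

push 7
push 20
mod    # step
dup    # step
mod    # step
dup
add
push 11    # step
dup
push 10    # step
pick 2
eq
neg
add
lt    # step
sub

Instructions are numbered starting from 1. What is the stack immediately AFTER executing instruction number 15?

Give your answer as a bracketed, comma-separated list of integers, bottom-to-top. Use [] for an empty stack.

Step 1 ('push 7'): [7]
Step 2 ('push 20'): [7, 20]
Step 3 ('mod'): [7]
Step 4 ('dup'): [7, 7]
Step 5 ('mod'): [0]
Step 6 ('dup'): [0, 0]
Step 7 ('add'): [0]
Step 8 ('push 11'): [0, 11]
Step 9 ('dup'): [0, 11, 11]
Step 10 ('push 10'): [0, 11, 11, 10]
Step 11 ('pick 2'): [0, 11, 11, 10, 11]
Step 12 ('eq'): [0, 11, 11, 0]
Step 13 ('neg'): [0, 11, 11, 0]
Step 14 ('add'): [0, 11, 11]
Step 15 ('lt'): [0, 0]

Answer: [0, 0]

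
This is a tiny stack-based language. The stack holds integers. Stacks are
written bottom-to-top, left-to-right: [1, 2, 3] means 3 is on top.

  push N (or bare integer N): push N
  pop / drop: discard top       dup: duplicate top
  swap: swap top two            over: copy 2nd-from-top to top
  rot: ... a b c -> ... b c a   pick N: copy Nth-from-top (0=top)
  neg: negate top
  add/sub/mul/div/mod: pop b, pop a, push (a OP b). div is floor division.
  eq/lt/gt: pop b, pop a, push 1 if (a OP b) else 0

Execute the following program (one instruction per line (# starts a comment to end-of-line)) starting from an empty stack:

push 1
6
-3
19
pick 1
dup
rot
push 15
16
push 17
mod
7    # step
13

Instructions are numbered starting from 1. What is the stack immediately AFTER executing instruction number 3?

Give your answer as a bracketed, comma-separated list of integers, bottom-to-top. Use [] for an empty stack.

Answer: [1, 6, -3]

Derivation:
Step 1 ('push 1'): [1]
Step 2 ('6'): [1, 6]
Step 3 ('-3'): [1, 6, -3]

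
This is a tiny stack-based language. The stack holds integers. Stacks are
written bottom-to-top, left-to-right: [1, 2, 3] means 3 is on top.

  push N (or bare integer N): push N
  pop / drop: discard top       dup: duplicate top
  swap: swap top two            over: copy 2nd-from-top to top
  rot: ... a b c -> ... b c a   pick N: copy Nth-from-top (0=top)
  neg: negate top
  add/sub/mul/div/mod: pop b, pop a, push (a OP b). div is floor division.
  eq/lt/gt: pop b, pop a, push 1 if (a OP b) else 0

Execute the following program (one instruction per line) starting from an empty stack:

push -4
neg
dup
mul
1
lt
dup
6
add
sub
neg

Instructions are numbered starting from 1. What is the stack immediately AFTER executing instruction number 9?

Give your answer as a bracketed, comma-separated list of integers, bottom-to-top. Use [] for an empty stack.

Step 1 ('push -4'): [-4]
Step 2 ('neg'): [4]
Step 3 ('dup'): [4, 4]
Step 4 ('mul'): [16]
Step 5 ('1'): [16, 1]
Step 6 ('lt'): [0]
Step 7 ('dup'): [0, 0]
Step 8 ('6'): [0, 0, 6]
Step 9 ('add'): [0, 6]

Answer: [0, 6]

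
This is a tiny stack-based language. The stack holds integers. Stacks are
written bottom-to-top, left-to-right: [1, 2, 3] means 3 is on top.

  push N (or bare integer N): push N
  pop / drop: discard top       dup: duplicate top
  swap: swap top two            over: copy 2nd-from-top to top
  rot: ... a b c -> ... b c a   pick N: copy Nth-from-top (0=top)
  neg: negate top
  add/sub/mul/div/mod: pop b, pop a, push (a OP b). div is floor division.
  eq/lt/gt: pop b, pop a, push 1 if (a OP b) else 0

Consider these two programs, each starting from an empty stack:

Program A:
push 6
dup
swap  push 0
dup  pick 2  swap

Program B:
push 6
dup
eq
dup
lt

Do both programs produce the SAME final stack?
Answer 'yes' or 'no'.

Answer: no

Derivation:
Program A trace:
  After 'push 6': [6]
  After 'dup': [6, 6]
  After 'swap': [6, 6]
  After 'push 0': [6, 6, 0]
  After 'dup': [6, 6, 0, 0]
  After 'pick 2': [6, 6, 0, 0, 6]
  After 'swap': [6, 6, 0, 6, 0]
Program A final stack: [6, 6, 0, 6, 0]

Program B trace:
  After 'push 6': [6]
  After 'dup': [6, 6]
  After 'eq': [1]
  After 'dup': [1, 1]
  After 'lt': [0]
Program B final stack: [0]
Same: no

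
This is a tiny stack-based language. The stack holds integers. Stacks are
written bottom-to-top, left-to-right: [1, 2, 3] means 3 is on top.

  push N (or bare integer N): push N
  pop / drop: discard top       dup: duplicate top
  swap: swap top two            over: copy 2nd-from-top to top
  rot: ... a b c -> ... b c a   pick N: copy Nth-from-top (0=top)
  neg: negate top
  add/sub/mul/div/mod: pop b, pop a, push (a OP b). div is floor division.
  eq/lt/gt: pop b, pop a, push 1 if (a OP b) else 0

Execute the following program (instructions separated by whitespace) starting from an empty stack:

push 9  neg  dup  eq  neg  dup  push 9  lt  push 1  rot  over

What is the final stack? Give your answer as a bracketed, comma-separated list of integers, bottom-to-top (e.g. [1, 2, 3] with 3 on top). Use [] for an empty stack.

After 'push 9': [9]
After 'neg': [-9]
After 'dup': [-9, -9]
After 'eq': [1]
After 'neg': [-1]
After 'dup': [-1, -1]
After 'push 9': [-1, -1, 9]
After 'lt': [-1, 1]
After 'push 1': [-1, 1, 1]
After 'rot': [1, 1, -1]
After 'over': [1, 1, -1, 1]

Answer: [1, 1, -1, 1]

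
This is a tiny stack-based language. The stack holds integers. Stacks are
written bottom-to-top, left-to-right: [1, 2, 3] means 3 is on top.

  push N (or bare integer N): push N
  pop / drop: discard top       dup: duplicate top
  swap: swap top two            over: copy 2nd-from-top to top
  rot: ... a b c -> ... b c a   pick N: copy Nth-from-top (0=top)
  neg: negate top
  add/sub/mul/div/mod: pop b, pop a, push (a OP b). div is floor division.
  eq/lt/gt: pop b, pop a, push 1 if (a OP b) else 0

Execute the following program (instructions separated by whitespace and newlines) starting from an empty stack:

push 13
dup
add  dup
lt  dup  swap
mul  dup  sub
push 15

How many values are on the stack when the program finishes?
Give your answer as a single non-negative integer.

Answer: 2

Derivation:
After 'push 13': stack = [13] (depth 1)
After 'dup': stack = [13, 13] (depth 2)
After 'add': stack = [26] (depth 1)
After 'dup': stack = [26, 26] (depth 2)
After 'lt': stack = [0] (depth 1)
After 'dup': stack = [0, 0] (depth 2)
After 'swap': stack = [0, 0] (depth 2)
After 'mul': stack = [0] (depth 1)
After 'dup': stack = [0, 0] (depth 2)
After 'sub': stack = [0] (depth 1)
After 'push 15': stack = [0, 15] (depth 2)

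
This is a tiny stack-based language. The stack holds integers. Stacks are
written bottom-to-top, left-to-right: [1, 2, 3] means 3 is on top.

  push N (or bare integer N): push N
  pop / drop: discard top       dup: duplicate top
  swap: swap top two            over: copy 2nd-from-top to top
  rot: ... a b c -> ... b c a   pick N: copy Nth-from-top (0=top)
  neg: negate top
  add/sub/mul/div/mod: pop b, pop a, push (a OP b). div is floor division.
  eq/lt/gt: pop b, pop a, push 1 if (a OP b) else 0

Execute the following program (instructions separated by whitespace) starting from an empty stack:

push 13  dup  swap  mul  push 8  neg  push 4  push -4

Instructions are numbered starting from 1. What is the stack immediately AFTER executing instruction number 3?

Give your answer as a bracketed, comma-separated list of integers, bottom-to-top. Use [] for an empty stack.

Step 1 ('push 13'): [13]
Step 2 ('dup'): [13, 13]
Step 3 ('swap'): [13, 13]

Answer: [13, 13]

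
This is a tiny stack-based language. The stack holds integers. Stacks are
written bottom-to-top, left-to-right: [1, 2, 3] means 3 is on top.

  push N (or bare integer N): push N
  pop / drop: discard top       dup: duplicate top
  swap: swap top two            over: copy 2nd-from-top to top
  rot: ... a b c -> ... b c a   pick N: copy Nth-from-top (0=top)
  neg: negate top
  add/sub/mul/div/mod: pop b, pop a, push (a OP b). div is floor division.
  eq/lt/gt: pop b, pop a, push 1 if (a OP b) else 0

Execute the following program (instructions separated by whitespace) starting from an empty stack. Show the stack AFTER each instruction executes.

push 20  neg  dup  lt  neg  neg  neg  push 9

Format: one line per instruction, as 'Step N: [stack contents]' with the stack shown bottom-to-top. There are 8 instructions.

Step 1: [20]
Step 2: [-20]
Step 3: [-20, -20]
Step 4: [0]
Step 5: [0]
Step 6: [0]
Step 7: [0]
Step 8: [0, 9]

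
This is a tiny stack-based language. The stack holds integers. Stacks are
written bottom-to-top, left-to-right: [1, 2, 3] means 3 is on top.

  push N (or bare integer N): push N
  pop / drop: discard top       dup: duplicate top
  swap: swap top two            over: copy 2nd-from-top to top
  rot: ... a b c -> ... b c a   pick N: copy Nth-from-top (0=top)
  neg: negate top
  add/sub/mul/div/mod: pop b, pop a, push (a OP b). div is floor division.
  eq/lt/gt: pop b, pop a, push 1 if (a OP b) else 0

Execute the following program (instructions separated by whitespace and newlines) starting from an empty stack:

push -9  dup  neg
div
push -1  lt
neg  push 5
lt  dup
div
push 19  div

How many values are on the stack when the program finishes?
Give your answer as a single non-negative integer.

After 'push -9': stack = [-9] (depth 1)
After 'dup': stack = [-9, -9] (depth 2)
After 'neg': stack = [-9, 9] (depth 2)
After 'div': stack = [-1] (depth 1)
After 'push -1': stack = [-1, -1] (depth 2)
After 'lt': stack = [0] (depth 1)
After 'neg': stack = [0] (depth 1)
After 'push 5': stack = [0, 5] (depth 2)
After 'lt': stack = [1] (depth 1)
After 'dup': stack = [1, 1] (depth 2)
After 'div': stack = [1] (depth 1)
After 'push 19': stack = [1, 19] (depth 2)
After 'div': stack = [0] (depth 1)

Answer: 1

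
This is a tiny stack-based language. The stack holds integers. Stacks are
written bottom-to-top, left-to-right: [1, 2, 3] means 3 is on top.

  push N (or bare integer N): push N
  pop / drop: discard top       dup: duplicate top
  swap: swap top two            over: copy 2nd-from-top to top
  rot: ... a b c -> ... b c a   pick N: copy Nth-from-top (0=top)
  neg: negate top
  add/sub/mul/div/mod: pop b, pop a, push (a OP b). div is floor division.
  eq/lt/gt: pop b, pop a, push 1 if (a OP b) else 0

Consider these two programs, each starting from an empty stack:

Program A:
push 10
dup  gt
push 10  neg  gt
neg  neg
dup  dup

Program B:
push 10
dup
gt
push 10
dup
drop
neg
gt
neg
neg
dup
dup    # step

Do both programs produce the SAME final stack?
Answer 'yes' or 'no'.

Program A trace:
  After 'push 10': [10]
  After 'dup': [10, 10]
  After 'gt': [0]
  After 'push 10': [0, 10]
  After 'neg': [0, -10]
  After 'gt': [1]
  After 'neg': [-1]
  After 'neg': [1]
  After 'dup': [1, 1]
  After 'dup': [1, 1, 1]
Program A final stack: [1, 1, 1]

Program B trace:
  After 'push 10': [10]
  After 'dup': [10, 10]
  After 'gt': [0]
  After 'push 10': [0, 10]
  After 'dup': [0, 10, 10]
  After 'drop': [0, 10]
  After 'neg': [0, -10]
  After 'gt': [1]
  After 'neg': [-1]
  After 'neg': [1]
  After 'dup': [1, 1]
  After 'dup': [1, 1, 1]
Program B final stack: [1, 1, 1]
Same: yes

Answer: yes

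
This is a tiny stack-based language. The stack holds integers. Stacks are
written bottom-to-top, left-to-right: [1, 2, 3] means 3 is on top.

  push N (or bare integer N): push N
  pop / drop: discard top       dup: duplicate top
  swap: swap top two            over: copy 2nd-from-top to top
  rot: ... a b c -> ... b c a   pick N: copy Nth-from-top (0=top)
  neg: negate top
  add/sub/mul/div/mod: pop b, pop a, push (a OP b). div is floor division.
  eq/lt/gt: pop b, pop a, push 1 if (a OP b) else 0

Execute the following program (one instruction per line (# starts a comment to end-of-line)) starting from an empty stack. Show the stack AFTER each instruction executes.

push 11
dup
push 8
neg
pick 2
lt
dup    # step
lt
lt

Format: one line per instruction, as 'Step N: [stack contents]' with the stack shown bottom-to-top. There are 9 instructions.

Step 1: [11]
Step 2: [11, 11]
Step 3: [11, 11, 8]
Step 4: [11, 11, -8]
Step 5: [11, 11, -8, 11]
Step 6: [11, 11, 1]
Step 7: [11, 11, 1, 1]
Step 8: [11, 11, 0]
Step 9: [11, 0]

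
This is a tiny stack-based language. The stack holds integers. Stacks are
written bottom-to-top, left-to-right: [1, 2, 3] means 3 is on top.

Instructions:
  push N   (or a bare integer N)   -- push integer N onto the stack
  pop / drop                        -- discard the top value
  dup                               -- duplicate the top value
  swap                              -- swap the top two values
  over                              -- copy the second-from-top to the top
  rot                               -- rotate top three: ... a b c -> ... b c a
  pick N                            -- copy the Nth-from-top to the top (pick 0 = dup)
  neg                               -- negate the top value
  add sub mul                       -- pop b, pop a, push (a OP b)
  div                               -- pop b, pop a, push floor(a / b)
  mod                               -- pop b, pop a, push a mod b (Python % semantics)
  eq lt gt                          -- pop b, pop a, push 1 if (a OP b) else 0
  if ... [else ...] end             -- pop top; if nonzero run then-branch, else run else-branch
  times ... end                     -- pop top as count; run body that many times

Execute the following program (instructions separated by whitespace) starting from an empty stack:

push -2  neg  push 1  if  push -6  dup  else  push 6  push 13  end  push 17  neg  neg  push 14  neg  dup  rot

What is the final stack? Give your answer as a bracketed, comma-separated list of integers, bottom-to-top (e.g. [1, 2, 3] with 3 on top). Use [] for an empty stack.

Answer: [2, -6, -6, -14, -14, 17]

Derivation:
After 'push -2': [-2]
After 'neg': [2]
After 'push 1': [2, 1]
After 'if': [2]
After 'push -6': [2, -6]
After 'dup': [2, -6, -6]
After 'push 17': [2, -6, -6, 17]
After 'neg': [2, -6, -6, -17]
After 'neg': [2, -6, -6, 17]
After 'push 14': [2, -6, -6, 17, 14]
After 'neg': [2, -6, -6, 17, -14]
After 'dup': [2, -6, -6, 17, -14, -14]
After 'rot': [2, -6, -6, -14, -14, 17]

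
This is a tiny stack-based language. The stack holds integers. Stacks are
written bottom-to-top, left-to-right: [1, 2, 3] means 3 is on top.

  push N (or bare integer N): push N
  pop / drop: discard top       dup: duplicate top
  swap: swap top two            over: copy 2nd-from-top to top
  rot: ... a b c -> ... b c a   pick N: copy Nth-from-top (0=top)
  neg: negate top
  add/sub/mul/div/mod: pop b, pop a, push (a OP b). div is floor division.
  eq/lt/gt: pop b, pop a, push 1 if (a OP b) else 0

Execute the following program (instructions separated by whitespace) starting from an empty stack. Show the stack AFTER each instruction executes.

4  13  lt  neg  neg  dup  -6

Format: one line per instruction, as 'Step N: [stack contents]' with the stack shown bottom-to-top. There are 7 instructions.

Step 1: [4]
Step 2: [4, 13]
Step 3: [1]
Step 4: [-1]
Step 5: [1]
Step 6: [1, 1]
Step 7: [1, 1, -6]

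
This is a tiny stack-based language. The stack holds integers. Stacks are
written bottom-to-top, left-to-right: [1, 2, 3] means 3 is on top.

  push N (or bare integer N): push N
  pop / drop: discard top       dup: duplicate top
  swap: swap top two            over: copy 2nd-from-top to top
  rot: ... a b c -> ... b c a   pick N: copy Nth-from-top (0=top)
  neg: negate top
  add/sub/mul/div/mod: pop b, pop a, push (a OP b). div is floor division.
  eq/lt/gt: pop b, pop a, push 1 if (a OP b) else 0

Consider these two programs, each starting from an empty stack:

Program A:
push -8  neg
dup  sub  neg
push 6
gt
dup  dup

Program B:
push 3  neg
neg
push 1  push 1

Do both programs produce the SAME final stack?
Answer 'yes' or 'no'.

Program A trace:
  After 'push -8': [-8]
  After 'neg': [8]
  After 'dup': [8, 8]
  After 'sub': [0]
  After 'neg': [0]
  After 'push 6': [0, 6]
  After 'gt': [0]
  After 'dup': [0, 0]
  After 'dup': [0, 0, 0]
Program A final stack: [0, 0, 0]

Program B trace:
  After 'push 3': [3]
  After 'neg': [-3]
  After 'neg': [3]
  After 'push 1': [3, 1]
  After 'push 1': [3, 1, 1]
Program B final stack: [3, 1, 1]
Same: no

Answer: no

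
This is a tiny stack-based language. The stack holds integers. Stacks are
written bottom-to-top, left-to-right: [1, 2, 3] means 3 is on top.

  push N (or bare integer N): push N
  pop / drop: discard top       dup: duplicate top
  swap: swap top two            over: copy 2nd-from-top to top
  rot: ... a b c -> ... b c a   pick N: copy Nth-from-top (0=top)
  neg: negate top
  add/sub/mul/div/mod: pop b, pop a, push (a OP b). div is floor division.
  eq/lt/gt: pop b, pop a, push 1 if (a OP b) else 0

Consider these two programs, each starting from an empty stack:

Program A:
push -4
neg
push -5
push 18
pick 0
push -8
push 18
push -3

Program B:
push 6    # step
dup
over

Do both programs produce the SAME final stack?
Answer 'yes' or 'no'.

Answer: no

Derivation:
Program A trace:
  After 'push -4': [-4]
  After 'neg': [4]
  After 'push -5': [4, -5]
  After 'push 18': [4, -5, 18]
  After 'pick 0': [4, -5, 18, 18]
  After 'push -8': [4, -5, 18, 18, -8]
  After 'push 18': [4, -5, 18, 18, -8, 18]
  After 'push -3': [4, -5, 18, 18, -8, 18, -3]
Program A final stack: [4, -5, 18, 18, -8, 18, -3]

Program B trace:
  After 'push 6': [6]
  After 'dup': [6, 6]
  After 'over': [6, 6, 6]
Program B final stack: [6, 6, 6]
Same: no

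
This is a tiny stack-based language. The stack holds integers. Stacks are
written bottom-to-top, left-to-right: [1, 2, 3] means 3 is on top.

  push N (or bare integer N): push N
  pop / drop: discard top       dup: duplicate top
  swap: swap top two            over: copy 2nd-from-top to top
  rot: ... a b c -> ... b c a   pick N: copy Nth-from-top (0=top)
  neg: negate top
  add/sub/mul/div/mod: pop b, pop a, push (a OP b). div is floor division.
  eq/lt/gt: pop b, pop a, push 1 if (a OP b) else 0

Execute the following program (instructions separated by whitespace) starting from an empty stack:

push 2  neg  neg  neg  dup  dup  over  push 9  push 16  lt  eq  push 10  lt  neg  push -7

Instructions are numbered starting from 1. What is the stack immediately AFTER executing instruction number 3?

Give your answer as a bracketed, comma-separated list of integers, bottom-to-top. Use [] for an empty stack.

Answer: [2]

Derivation:
Step 1 ('push 2'): [2]
Step 2 ('neg'): [-2]
Step 3 ('neg'): [2]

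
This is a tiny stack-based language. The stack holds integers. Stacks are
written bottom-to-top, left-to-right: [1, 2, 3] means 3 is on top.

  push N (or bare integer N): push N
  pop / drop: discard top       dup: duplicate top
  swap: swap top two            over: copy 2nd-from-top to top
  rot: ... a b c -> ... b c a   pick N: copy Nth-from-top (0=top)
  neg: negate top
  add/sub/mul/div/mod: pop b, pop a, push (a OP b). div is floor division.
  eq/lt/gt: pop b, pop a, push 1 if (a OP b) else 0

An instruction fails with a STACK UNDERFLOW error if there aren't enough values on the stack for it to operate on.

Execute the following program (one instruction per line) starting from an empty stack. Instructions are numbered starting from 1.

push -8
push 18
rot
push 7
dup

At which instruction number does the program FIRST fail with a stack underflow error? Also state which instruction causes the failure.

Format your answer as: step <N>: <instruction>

Answer: step 3: rot

Derivation:
Step 1 ('push -8'): stack = [-8], depth = 1
Step 2 ('push 18'): stack = [-8, 18], depth = 2
Step 3 ('rot'): needs 3 value(s) but depth is 2 — STACK UNDERFLOW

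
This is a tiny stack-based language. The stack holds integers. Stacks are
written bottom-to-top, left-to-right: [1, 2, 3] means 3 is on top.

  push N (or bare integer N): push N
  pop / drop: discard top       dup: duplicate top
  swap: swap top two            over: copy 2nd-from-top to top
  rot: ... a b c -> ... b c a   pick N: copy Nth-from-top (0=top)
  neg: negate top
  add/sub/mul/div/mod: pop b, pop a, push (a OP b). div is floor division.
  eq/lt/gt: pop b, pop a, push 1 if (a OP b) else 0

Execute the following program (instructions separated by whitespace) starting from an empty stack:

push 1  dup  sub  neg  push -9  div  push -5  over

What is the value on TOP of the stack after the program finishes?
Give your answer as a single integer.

After 'push 1': [1]
After 'dup': [1, 1]
After 'sub': [0]
After 'neg': [0]
After 'push -9': [0, -9]
After 'div': [0]
After 'push -5': [0, -5]
After 'over': [0, -5, 0]

Answer: 0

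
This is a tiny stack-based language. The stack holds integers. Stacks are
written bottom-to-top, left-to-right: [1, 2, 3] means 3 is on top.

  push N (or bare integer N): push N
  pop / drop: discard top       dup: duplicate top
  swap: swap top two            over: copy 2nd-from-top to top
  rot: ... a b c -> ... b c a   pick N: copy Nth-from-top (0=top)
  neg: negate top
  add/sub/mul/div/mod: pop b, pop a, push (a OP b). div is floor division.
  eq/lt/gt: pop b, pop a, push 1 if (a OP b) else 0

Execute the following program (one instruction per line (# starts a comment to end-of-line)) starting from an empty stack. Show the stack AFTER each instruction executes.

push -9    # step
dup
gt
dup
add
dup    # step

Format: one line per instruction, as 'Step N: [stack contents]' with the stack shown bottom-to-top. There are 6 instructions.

Step 1: [-9]
Step 2: [-9, -9]
Step 3: [0]
Step 4: [0, 0]
Step 5: [0]
Step 6: [0, 0]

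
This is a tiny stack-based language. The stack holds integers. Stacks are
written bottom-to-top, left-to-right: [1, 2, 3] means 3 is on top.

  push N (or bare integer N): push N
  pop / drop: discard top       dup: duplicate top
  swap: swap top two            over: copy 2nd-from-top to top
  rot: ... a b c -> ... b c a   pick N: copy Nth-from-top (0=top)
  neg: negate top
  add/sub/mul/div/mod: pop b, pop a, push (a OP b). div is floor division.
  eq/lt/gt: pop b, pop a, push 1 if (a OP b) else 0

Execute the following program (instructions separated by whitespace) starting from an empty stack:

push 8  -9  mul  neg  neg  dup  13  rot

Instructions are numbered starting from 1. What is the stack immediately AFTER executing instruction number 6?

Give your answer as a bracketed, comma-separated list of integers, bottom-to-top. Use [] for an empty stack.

Step 1 ('push 8'): [8]
Step 2 ('-9'): [8, -9]
Step 3 ('mul'): [-72]
Step 4 ('neg'): [72]
Step 5 ('neg'): [-72]
Step 6 ('dup'): [-72, -72]

Answer: [-72, -72]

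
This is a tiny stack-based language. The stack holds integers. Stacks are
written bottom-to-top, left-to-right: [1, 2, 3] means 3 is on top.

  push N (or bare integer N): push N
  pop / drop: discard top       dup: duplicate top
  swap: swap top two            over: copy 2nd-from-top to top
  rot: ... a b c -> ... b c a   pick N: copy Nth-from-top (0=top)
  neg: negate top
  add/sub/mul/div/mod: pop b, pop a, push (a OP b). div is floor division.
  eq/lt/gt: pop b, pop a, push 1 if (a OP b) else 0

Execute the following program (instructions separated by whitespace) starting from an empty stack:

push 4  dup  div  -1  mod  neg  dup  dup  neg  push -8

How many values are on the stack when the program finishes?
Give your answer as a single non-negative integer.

Answer: 4

Derivation:
After 'push 4': stack = [4] (depth 1)
After 'dup': stack = [4, 4] (depth 2)
After 'div': stack = [1] (depth 1)
After 'push -1': stack = [1, -1] (depth 2)
After 'mod': stack = [0] (depth 1)
After 'neg': stack = [0] (depth 1)
After 'dup': stack = [0, 0] (depth 2)
After 'dup': stack = [0, 0, 0] (depth 3)
After 'neg': stack = [0, 0, 0] (depth 3)
After 'push -8': stack = [0, 0, 0, -8] (depth 4)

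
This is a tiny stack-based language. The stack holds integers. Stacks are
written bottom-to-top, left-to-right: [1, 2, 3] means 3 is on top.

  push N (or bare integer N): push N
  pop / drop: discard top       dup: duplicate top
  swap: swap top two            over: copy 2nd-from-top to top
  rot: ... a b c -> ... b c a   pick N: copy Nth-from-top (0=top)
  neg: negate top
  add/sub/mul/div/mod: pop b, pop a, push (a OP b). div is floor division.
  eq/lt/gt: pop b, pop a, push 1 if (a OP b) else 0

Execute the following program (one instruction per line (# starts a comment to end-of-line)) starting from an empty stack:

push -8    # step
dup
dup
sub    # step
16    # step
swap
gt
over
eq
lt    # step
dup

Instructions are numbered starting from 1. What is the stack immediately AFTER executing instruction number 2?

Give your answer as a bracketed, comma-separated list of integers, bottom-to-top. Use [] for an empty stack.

Answer: [-8, -8]

Derivation:
Step 1 ('push -8'): [-8]
Step 2 ('dup'): [-8, -8]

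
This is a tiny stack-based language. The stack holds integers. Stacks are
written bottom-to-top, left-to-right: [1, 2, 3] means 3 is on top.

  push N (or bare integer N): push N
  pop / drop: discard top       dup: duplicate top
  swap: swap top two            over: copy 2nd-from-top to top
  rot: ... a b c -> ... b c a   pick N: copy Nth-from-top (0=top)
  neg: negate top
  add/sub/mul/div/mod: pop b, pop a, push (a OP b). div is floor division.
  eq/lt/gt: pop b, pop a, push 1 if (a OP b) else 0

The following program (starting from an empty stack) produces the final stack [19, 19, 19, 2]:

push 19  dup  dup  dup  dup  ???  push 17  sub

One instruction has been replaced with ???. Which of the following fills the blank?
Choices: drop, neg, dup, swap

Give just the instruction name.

Stack before ???: [19, 19, 19, 19, 19]
Stack after ???:  [19, 19, 19, 19]
Checking each choice:
  drop: MATCH
  neg: produces [19, 19, 19, 19, -36]
  dup: produces [19, 19, 19, 19, 19, 2]
  swap: produces [19, 19, 19, 19, 2]


Answer: drop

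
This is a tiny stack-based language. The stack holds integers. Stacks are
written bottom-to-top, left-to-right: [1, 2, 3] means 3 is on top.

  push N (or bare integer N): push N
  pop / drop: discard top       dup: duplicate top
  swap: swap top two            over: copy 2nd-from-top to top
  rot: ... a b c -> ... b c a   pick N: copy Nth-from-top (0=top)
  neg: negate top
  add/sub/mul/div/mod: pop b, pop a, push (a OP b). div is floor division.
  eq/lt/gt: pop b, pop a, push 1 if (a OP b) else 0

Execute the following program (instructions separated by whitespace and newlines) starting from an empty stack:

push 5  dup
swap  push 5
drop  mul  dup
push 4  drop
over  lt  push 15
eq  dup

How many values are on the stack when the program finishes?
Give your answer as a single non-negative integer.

After 'push 5': stack = [5] (depth 1)
After 'dup': stack = [5, 5] (depth 2)
After 'swap': stack = [5, 5] (depth 2)
After 'push 5': stack = [5, 5, 5] (depth 3)
After 'drop': stack = [5, 5] (depth 2)
After 'mul': stack = [25] (depth 1)
After 'dup': stack = [25, 25] (depth 2)
After 'push 4': stack = [25, 25, 4] (depth 3)
After 'drop': stack = [25, 25] (depth 2)
After 'over': stack = [25, 25, 25] (depth 3)
After 'lt': stack = [25, 0] (depth 2)
After 'push 15': stack = [25, 0, 15] (depth 3)
After 'eq': stack = [25, 0] (depth 2)
After 'dup': stack = [25, 0, 0] (depth 3)

Answer: 3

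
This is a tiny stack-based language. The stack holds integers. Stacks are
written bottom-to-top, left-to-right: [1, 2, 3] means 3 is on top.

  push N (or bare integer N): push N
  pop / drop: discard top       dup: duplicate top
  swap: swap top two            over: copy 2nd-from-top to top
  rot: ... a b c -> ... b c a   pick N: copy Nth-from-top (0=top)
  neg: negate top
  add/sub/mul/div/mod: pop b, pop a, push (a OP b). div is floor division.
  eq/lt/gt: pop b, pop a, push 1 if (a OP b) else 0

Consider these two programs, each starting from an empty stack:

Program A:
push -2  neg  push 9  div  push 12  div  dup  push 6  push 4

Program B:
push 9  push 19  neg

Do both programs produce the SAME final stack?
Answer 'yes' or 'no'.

Program A trace:
  After 'push -2': [-2]
  After 'neg': [2]
  After 'push 9': [2, 9]
  After 'div': [0]
  After 'push 12': [0, 12]
  After 'div': [0]
  After 'dup': [0, 0]
  After 'push 6': [0, 0, 6]
  After 'push 4': [0, 0, 6, 4]
Program A final stack: [0, 0, 6, 4]

Program B trace:
  After 'push 9': [9]
  After 'push 19': [9, 19]
  After 'neg': [9, -19]
Program B final stack: [9, -19]
Same: no

Answer: no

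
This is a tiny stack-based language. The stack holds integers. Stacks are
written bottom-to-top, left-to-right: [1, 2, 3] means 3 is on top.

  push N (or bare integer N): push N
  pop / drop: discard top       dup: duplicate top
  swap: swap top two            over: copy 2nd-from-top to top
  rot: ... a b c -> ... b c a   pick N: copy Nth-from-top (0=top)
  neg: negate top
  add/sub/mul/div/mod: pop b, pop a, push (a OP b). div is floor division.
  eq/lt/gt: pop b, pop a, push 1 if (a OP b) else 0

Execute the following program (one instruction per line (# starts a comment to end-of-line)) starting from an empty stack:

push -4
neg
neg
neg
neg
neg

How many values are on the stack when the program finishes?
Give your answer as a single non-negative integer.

After 'push -4': stack = [-4] (depth 1)
After 'neg': stack = [4] (depth 1)
After 'neg': stack = [-4] (depth 1)
After 'neg': stack = [4] (depth 1)
After 'neg': stack = [-4] (depth 1)
After 'neg': stack = [4] (depth 1)

Answer: 1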